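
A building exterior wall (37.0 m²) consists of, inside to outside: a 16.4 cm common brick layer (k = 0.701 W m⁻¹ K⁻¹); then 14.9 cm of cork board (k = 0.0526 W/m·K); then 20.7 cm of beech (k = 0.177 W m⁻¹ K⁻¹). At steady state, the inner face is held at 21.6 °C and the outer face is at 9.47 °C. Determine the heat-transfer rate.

Q = 106 W

Resistance network (inner→outer):
  R_common brick = L/(kA) = 0.164/(0.701·37.0) = 0.006323 K/W
  R_cork board = L/(kA) = 0.149/(0.0526·37.0) = 0.07656 K/W
  R_beech = L/(kA) = 0.207/(0.177·37.0) = 0.03161 K/W
ΣR = 0.006323 + 0.07656 + 0.03161 = 0.1145 K/W
Q = ΔT/ΣR = (21.6 °C − 9.47 °C)/0.1145 = 106 W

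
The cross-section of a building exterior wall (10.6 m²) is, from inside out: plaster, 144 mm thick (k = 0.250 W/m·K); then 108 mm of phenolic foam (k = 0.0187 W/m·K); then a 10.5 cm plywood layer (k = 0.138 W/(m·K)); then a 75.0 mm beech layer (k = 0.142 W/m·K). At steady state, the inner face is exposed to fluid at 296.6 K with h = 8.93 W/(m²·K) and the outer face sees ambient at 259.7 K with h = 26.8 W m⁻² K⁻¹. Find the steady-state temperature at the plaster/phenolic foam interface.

Series thermal resistances, inner to outer:
  R_conv,in = 1/(hA) = 1/(8.93·10.6) = 0.01056 K/W
  R_plaster = L/(kA) = 0.144/(0.250·10.6) = 0.05434 K/W
  R_phenolic foam = L/(kA) = 0.108/(0.0187·10.6) = 0.5448 K/W
  R_plywood = L/(kA) = 0.105/(0.138·10.6) = 0.07178 K/W
  R_beech = L/(kA) = 0.0750/(0.142·10.6) = 0.04983 K/W
  R_conv,out = 1/(hA) = 1/(26.8·10.6) = 0.003520 K/W
ΣR = 0.01056 + 0.05434 + 0.5448 + 0.07178 + 0.04983 + 0.003520 = 0.7348 K/W
Q = ΔT/ΣR = (296.6 K − 259.7 K)/0.7348 = 50.22 W
From the inner boundary to the plaster/phenolic foam interface, ΣR_partial = 0.06490 K/W.
T_interface = T_in − Q·ΣR_partial = 296.6 K − (50.22)(0.06490) = 293.3 K

T = 293.3 K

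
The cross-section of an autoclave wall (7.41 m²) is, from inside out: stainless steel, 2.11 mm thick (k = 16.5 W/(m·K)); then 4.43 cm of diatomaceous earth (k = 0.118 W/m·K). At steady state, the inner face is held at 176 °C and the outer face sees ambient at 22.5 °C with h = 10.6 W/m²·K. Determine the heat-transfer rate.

Q = 2420 W

Series thermal resistances, inner to outer:
  R_stainless steel = L/(kA) = 0.00211/(16.5·7.41) = 1.726×10^-5 K/W
  R_diatomaceous earth = L/(kA) = 0.0443/(0.118·7.41) = 0.05066 K/W
  R_conv,out = 1/(hA) = 1/(10.6·7.41) = 0.01273 K/W
ΣR = 1.726×10^-5 + 0.05066 + 0.01273 = 0.06341 K/W
Q = ΔT/ΣR = (176 °C − 22.5 °C)/0.06341 = 2420 W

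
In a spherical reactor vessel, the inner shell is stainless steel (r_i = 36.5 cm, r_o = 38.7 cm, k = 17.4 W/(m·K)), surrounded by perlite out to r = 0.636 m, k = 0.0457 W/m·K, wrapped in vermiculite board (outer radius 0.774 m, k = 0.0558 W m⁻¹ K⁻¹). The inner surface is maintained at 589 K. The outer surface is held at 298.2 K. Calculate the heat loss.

Q = 134 W

Series thermal resistances, inner to outer:
  R_stainless steel = (1/0.365 − 1/0.387)/(4πk) = 0.1557/(4π·17.4) = 7.123×10^-4 K/W
  R_perlite = (1/0.387 − 1/0.636)/(4πk) = 1.012/(4π·0.0457) = 1.762 K/W
  R_vermiculite board = (1/0.636 − 1/0.774)/(4πk) = 0.2803/(4π·0.0558) = 0.3998 K/W
ΣR = 7.123×10^-4 + 1.762 + 0.3998 = 2.163 K/W
Q = ΔT/ΣR = (589 K − 298.2 K)/2.163 = 134 W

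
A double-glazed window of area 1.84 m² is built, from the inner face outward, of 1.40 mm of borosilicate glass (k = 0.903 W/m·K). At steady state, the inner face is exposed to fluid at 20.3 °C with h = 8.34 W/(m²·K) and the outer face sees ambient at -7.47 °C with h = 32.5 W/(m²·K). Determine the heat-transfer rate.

Q = 336 W

Treat each layer as a resistance in series:
  R_conv,in = 1/(hA) = 1/(8.34·1.84) = 0.06517 K/W
  R_borosilicate glass = L/(kA) = 0.00140/(0.903·1.84) = 8.426×10^-4 K/W
  R_conv,out = 1/(hA) = 1/(32.5·1.84) = 0.01672 K/W
ΣR = 0.06517 + 8.426×10^-4 + 0.01672 = 0.08273 K/W
Q = ΔT/ΣR = (20.3 °C − -7.47 °C)/0.08273 = 336 W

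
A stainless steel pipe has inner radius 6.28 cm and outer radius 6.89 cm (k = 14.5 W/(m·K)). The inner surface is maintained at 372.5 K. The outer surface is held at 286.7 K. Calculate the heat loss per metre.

Q' = 2πk·ΔT/ln(r₂/r₁) = 2π × 14.5 × 85.8 / ln(0.0689/0.0628) = 84300 W/m

Q' = 84.3 kW/m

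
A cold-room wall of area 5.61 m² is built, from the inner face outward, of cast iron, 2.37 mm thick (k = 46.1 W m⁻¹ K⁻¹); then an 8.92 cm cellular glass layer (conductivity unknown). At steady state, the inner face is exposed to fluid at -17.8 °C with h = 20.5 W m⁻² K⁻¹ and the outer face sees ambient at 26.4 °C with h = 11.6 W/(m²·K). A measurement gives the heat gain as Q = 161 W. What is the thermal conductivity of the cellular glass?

ΣR = ΔT/Q = |-17.8 − 26.4|/161 = 0.2745 K/W
Known resistances:
  R_conv,in = 1/(hA) = 1/(20.5·5.61) = 0.008695 K/W
  R_cast iron = L/(kA) = 0.00237/(46.1·5.61) = 9.164×10^-6 K/W
  R_conv,out = 1/(hA) = 1/(11.6·5.61) = 0.01537 K/W
R_cellular glass = ΣR − ΣR_known = 0.2745 − 0.02407 = 0.2504 K/W
L/(kA) = 0.2504 ⇒ k = 0.0892/(0.2504·5.61) = 0.0635 W/m·K

k = 0.0635 W/m·K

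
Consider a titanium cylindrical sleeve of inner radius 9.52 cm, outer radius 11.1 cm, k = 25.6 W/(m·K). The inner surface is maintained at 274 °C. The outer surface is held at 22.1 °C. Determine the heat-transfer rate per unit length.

Q' = 2.64×10^5 W/m

Q' = 2πk·ΔT/ln(r₂/r₁) = 2π × 25.6 × 251.9 / ln(0.111/0.0952) = 2.64×10^5 W/m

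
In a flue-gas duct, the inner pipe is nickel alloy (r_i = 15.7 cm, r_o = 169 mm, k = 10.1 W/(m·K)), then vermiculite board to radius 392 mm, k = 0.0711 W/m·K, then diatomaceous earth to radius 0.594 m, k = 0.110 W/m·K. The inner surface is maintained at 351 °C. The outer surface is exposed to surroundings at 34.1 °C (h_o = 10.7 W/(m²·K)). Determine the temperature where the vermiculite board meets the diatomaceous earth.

T = 113 °C

Series thermal resistances, inner to outer:
  R'_nickel alloy = ln(0.169/0.157)/(2πk) = 0.07365/(2π·10.1) = 0.001161 m·K/W
  R'_vermiculite board = ln(0.392/0.169)/(2πk) = 0.8414/(2π·0.0711) = 1.883 m·K/W
  R'_diatomaceous earth = ln(0.594/0.392)/(2πk) = 0.4156/(2π·0.110) = 0.6013 m·K/W
  R'_conv,out = 1/(2πr h) = 1/(2π·0.594·10.7) = 0.02504 m·K/W
ΣR = 0.001161 + 1.883 + 0.6013 + 0.02504 = 2.511 m·K/W
Q' = ΔT/ΣR = (351 °C − 34.1 °C)/2.511 = 126.2 W/m
From the inner boundary to the vermiculite board/diatomaceous earth interface, ΣR_partial = 1.884 m·K/W.
T_interface = T_in − Q'·ΣR_partial = 351 °C − (126.2)(1.884) = 113 °C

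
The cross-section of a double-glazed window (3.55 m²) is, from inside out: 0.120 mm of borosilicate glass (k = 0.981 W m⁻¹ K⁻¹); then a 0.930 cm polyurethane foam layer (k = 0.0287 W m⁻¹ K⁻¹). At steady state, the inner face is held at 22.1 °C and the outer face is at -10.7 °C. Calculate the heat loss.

Q = 359 W

Treat each layer as a resistance in series:
  R_borosilicate glass = L/(kA) = 1.20×10^-4/(0.981·3.55) = 3.446×10^-5 K/W
  R_polyurethane foam = L/(kA) = 0.00930/(0.0287·3.55) = 0.09128 K/W
ΣR = 3.446×10^-5 + 0.09128 = 0.09131 K/W
Q = ΔT/ΣR = (22.1 °C − -10.7 °C)/0.09131 = 359 W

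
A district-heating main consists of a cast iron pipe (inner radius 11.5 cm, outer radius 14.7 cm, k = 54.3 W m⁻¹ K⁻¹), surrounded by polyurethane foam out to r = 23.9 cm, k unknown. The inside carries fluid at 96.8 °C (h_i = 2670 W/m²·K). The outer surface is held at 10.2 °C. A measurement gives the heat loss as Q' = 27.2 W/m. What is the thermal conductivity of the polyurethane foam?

k = 0.0243 W/m·K

ΣR = ΔT/Q' = |96.8 − 10.2|/27.2 = 3.184 m·K/W
Known resistances:
  R'_conv,in = 1/(2πr h) = 1/(2π·0.115·2670) = 5.183×10^-4 m·K/W
  R'_cast iron = ln(0.147/0.115)/(2πk) = 0.2455/(2π·54.3) = 7.196×10^-4 m·K/W
R_polyurethane foam = ΣR − ΣR_known = 3.184 − 0.001238 = 3.183 m·K/W
ln(r₂/r₁)/(2πk) = 3.183 ⇒ k = 0.4860/(2π·3.183) = 0.0243 W/m·K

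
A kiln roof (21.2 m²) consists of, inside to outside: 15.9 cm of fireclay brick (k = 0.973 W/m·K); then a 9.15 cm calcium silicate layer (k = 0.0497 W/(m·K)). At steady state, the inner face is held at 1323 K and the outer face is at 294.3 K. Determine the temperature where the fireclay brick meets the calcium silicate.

T = 1239 K

Resistance network (inner→outer):
  R_fireclay brick = L/(kA) = 0.159/(0.973·21.2) = 0.007708 K/W
  R_calcium silicate = L/(kA) = 0.0915/(0.0497·21.2) = 0.08684 K/W
ΣR = 0.007708 + 0.08684 = 0.09455 K/W
Q = ΔT/ΣR = (1323 K − 294.3 K)/0.09455 = 10880 W
From the inner boundary to the fireclay brick/calcium silicate interface, ΣR_partial = 0.007708 K/W.
T_interface = T_in − Q·ΣR_partial = 1323 K − (10880)(0.007708) = 1239 K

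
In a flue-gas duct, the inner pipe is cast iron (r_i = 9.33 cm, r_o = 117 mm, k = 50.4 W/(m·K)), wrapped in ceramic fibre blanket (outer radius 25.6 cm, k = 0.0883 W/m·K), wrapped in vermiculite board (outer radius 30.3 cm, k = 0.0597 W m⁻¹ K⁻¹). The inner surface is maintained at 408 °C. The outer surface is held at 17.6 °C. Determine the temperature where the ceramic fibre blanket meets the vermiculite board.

Series thermal resistances, inner to outer:
  R'_cast iron = ln(0.117/0.0933)/(2πk) = 0.2264/(2π·50.4) = 7.148×10^-4 m·K/W
  R'_ceramic fibre blanket = ln(0.256/0.117)/(2πk) = 0.7830/(2π·0.0883) = 1.411 m·K/W
  R'_vermiculite board = ln(0.303/0.256)/(2πk) = 0.1686/(2π·0.0597) = 0.4494 m·K/W
ΣR = 7.148×10^-4 + 1.411 + 0.4494 = 1.861 m·K/W
Q' = ΔT/ΣR = (408 °C − 17.6 °C)/1.861 = 209.8 W/m
From the inner boundary to the ceramic fibre blanket/vermiculite board interface, ΣR_partial = 1.412 m·K/W.
T_interface = T_in − Q'·ΣR_partial = 408 °C − (209.8)(1.412) = 112 °C

T = 112 °C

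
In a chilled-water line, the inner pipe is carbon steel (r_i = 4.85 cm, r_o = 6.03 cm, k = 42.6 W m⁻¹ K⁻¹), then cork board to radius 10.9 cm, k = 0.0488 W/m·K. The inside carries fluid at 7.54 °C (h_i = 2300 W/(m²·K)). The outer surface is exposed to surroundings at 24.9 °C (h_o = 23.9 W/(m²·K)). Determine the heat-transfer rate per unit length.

Q' = 8.71 W/m

Resistance network (inner→outer):
  R'_conv,in = 1/(2πr h) = 1/(2π·0.0485·2300) = 0.001427 m·K/W
  R'_carbon steel = ln(0.0603/0.0485)/(2πk) = 0.2178/(2π·42.6) = 8.136×10^-4 m·K/W
  R'_cork board = ln(0.109/0.0603)/(2πk) = 0.5920/(2π·0.0488) = 1.931 m·K/W
  R'_conv,out = 1/(2πr h) = 1/(2π·0.109·23.9) = 0.06109 m·K/W
ΣR = 0.001427 + 8.136×10^-4 + 1.931 + 0.06109 = 1.994 m·K/W
Q' = ΔT/ΣR = (7.54 °C − 24.9 °C)/1.994 = -8.71 W/m
(Negative Q' ⇒ heat flows inward; heat gain = 8.71 W/m.)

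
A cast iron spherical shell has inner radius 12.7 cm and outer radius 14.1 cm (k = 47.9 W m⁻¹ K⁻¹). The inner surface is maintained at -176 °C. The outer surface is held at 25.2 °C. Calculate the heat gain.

Q = 155 kW

Q = 4πk·ΔT/(1/r₁ − 1/r₂) = 4π × 47.9 × 201.2 / (1/0.127 − 1/0.141) = 1.55×10^5 W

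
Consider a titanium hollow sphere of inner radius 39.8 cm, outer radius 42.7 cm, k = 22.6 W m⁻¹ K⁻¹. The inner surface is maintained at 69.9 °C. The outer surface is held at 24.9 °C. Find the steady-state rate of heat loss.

Q = 74.9 kW

Q = 4πk·ΔT/(1/r₁ − 1/r₂) = 4π × 22.6 × 45 / (1/0.398 − 1/0.427) = 74900 W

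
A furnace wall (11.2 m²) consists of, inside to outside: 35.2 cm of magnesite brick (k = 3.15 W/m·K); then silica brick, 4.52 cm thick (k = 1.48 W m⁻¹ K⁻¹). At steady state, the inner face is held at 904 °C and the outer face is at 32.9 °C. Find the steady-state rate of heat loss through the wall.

Resistance network (inner→outer):
  R_magnesite brick = L/(kA) = 0.352/(3.15·11.2) = 0.009977 K/W
  R_silica brick = L/(kA) = 0.0452/(1.48·11.2) = 0.002727 K/W
ΣR = 0.009977 + 0.002727 = 0.01270 K/W
Q = ΔT/ΣR = (904 °C − 32.9 °C)/0.01270 = 68600 W

Q = 68.6 kW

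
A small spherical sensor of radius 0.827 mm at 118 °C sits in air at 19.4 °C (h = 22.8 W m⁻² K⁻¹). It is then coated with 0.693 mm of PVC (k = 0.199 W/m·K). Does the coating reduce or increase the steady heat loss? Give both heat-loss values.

increases: 0.0193 → 0.0570 W

Critical radius for a sphere: r_cr = 2k/h = 0.0175 m = 1.75 cm.
Outer radius after coating: r₂ = 8.27×10^-4 + 6.93×10^-4 = 0.001520 m.
Since r₁ < r_cr and r₂ ≤ r_cr, the coating moves toward the maximum at r_cr — heat loss rises.
Bare: R = 1/(4πr₁²h) = 5103 K/W; Q = 98.6/5103 = 0.0193 W.
Coated: R = R_cond + R_conv = 1731 K/W; Q = 98.6/1731 = 0.0570 W.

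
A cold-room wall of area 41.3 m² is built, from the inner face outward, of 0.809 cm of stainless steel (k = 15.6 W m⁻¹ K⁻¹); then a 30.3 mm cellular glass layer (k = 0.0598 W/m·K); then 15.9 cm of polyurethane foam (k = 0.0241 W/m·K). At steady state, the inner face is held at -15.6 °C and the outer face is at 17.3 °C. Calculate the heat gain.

Q = 191 W

Series thermal resistances, inner to outer:
  R_stainless steel = L/(kA) = 0.00809/(15.6·41.3) = 1.256×10^-5 K/W
  R_cellular glass = L/(kA) = 0.0303/(0.0598·41.3) = 0.01227 K/W
  R_polyurethane foam = L/(kA) = 0.159/(0.0241·41.3) = 0.1597 K/W
ΣR = 1.256×10^-5 + 0.01227 + 0.1597 = 0.1720 K/W
Q = ΔT/ΣR = (-15.6 °C − 17.3 °C)/0.1720 = -191 W
(Negative Q ⇒ heat flows inward; heat gain = 191 W.)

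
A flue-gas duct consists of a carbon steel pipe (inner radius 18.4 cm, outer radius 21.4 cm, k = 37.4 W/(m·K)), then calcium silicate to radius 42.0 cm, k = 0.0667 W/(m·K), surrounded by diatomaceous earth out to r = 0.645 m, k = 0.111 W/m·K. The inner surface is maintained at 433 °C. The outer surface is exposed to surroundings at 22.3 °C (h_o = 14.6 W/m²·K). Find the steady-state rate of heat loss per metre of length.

Q' = 183 W/m

Treat each layer as a resistance in series:
  R'_carbon steel = ln(0.214/0.184)/(2πk) = 0.1510/(2π·37.4) = 6.427×10^-4 m·K/W
  R'_calcium silicate = ln(0.420/0.214)/(2πk) = 0.6743/(2π·0.0667) = 1.609 m·K/W
  R'_diatomaceous earth = ln(0.645/0.420)/(2πk) = 0.4290/(2π·0.111) = 0.6151 m·K/W
  R'_conv,out = 1/(2πr h) = 1/(2π·0.645·14.6) = 0.01690 m·K/W
ΣR = 6.427×10^-4 + 1.609 + 0.6151 + 0.01690 = 2.242 m·K/W
Q' = ΔT/ΣR = (433 °C − 22.3 °C)/2.242 = 183 W/m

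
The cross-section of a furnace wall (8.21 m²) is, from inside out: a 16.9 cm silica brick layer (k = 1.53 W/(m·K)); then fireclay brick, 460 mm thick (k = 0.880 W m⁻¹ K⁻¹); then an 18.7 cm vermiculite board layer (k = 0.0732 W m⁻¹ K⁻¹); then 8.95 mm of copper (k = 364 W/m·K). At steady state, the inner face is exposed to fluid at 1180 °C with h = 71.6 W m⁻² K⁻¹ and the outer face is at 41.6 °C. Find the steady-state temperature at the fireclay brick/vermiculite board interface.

Series thermal resistances, inner to outer:
  R_conv,in = 1/(hA) = 1/(71.6·8.21) = 0.001701 K/W
  R_silica brick = L/(kA) = 0.169/(1.53·8.21) = 0.01345 K/W
  R_fireclay brick = L/(kA) = 0.460/(0.880·8.21) = 0.06367 K/W
  R_vermiculite board = L/(kA) = 0.187/(0.0732·8.21) = 0.3112 K/W
  R_copper = L/(kA) = 0.00895/(364·8.21) = 2.995×10^-6 K/W
ΣR = 0.001701 + 0.01345 + 0.06367 + 0.3112 + 2.995×10^-6 = 0.3900 K/W
Q = ΔT/ΣR = (1180 °C − 41.6 °C)/0.3900 = 2919 W
From the inner boundary to the fireclay brick/vermiculite board interface, ΣR_partial = 0.07882 K/W.
T_interface = T_in − Q·ΣR_partial = 1180 °C − (2919)(0.07882) = 950 °C

T = 950 °C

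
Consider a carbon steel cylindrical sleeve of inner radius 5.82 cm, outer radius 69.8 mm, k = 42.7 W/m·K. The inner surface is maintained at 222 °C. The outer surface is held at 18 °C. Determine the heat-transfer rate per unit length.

Q' = 2πk·ΔT/ln(r₂/r₁) = 2π × 42.7 × 204 / ln(0.0698/0.0582) = 3.01×10^5 W/m

Q' = 3.01×10^5 W/m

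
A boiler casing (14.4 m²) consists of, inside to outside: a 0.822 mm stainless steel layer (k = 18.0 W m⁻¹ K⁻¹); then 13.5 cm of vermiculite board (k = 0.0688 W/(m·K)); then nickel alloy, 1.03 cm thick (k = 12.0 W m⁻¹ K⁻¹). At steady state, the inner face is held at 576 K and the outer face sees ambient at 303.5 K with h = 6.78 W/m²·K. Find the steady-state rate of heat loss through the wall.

Treat each layer as a resistance in series:
  R_stainless steel = L/(kA) = 8.22×10^-4/(18.0·14.4) = 3.171×10^-6 K/W
  R_vermiculite board = L/(kA) = 0.135/(0.0688·14.4) = 0.1363 K/W
  R_nickel alloy = L/(kA) = 0.0103/(12.0·14.4) = 5.961×10^-5 K/W
  R_conv,out = 1/(hA) = 1/(6.78·14.4) = 0.01024 K/W
ΣR = 3.171×10^-6 + 0.1363 + 5.961×10^-5 + 0.01024 = 0.1466 K/W
Q = ΔT/ΣR = (576 K − 303.5 K)/0.1466 = 1860 W

Q = 1860 W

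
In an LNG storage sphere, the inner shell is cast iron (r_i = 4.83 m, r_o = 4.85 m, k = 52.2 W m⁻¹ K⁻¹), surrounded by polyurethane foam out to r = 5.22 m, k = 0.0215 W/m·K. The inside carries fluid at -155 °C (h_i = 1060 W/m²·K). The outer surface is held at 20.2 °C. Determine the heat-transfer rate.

Resistance network (inner→outer):
  R_conv,in = 1/(4πr²h) = 1/(4π·4.83²·1060) = 3.218×10^-6 K/W
  R_cast iron = (1/4.83 − 1/4.85)/(4πk) = 8.538×10^-4/(4π·52.2) = 1.302×10^-6 K/W
  R_polyurethane foam = (1/4.85 − 1/5.22)/(4πk) = 0.01461/(4π·0.0215) = 0.05409 K/W
ΣR = 3.218×10^-6 + 1.302×10^-6 + 0.05409 = 0.05409 K/W
Q = ΔT/ΣR = (-155 °C − 20.2 °C)/0.05409 = -3240 W
(Negative Q ⇒ heat flows inward; heat gain = 3240 W.)

Q = 3240 W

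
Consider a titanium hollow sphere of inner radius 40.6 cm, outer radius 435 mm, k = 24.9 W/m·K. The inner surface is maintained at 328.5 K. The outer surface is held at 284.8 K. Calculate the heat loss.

Q = 83.3 kW

Q = 4πk·ΔT/(1/r₁ − 1/r₂) = 4π × 24.9 × 43.7 / (1/0.406 − 1/0.435) = 83300 W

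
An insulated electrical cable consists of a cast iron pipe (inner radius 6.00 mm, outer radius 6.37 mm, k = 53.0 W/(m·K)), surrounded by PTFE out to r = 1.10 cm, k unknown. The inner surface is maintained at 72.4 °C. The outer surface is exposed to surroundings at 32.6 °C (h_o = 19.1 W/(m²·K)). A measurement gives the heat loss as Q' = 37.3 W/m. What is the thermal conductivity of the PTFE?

k = 0.281 W/m·K

ΣR = ΔT/Q' = |72.4 − 32.6|/37.3 = 1.067 m·K/W
Known resistances:
  R'_cast iron = ln(0.00637/0.00600)/(2πk) = 0.05984/(2π·53.0) = 1.797×10^-4 m·K/W
  R'_conv,out = 1/(2πr h) = 1/(2π·0.0110·19.1) = 0.7575 m·K/W
R_PTFE = ΣR − ΣR_known = 1.067 − 0.7577 = 0.3093 m·K/W
ln(r₂/r₁)/(2πk) = 0.3093 ⇒ k = 0.5463/(2π·0.3093) = 0.281 W/m·K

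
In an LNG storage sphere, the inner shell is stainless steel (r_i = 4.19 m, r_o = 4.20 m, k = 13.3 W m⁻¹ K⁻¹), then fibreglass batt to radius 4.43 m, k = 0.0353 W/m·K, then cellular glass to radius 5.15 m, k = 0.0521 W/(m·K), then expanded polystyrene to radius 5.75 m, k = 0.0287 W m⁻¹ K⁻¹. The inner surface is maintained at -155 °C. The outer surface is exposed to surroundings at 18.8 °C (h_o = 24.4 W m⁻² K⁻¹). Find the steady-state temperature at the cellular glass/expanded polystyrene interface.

T = -55.1 °C

Treat each layer as a resistance in series:
  R_stainless steel = (1/4.19 − 1/4.20)/(4πk) = 5.682×10^-4/(4π·13.3) = 3.400×10^-6 K/W
  R_fibreglass batt = (1/4.20 − 1/4.43)/(4πk) = 0.01236/(4π·0.0353) = 0.02787 K/W
  R_cellular glass = (1/4.43 − 1/5.15)/(4πk) = 0.03156/(4π·0.0521) = 0.04820 K/W
  R_expanded polystyrene = (1/5.15 − 1/5.75)/(4πk) = 0.02026/(4π·0.0287) = 0.05618 K/W
  R_conv,out = 1/(4πr²h) = 1/(4π·5.75²·24.4) = 9.864×10^-5 K/W
ΣR = 3.400×10^-6 + 0.02787 + 0.04820 + 0.05618 + 9.864×10^-5 = 0.1324 K/W
Q = ΔT/ΣR = (-155 °C − 18.8 °C)/0.1324 = -1313 W
From the inner boundary to the cellular glass/expanded polystyrene interface, ΣR_partial = 0.07607 K/W.
T_interface = T_in − Q·ΣR_partial = -155 °C − (-1313)(0.07607) = -55.1 °C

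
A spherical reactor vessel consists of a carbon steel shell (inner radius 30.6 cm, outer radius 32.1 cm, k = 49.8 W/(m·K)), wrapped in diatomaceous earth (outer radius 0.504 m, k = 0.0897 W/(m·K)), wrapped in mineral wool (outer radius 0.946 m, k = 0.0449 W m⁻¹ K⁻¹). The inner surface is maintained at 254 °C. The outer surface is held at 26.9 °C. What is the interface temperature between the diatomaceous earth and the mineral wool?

T = 168 °C

Series thermal resistances, inner to outer:
  R_carbon steel = (1/0.306 − 1/0.321)/(4πk) = 0.1527/(4π·49.8) = 2.440×10^-4 K/W
  R_diatomaceous earth = (1/0.321 − 1/0.504)/(4πk) = 1.131/(4π·0.0897) = 1.003 K/W
  R_mineral wool = (1/0.504 − 1/0.946)/(4πk) = 0.9270/(4π·0.0449) = 1.643 K/W
ΣR = 2.440×10^-4 + 1.003 + 1.643 = 2.646 K/W
Q = ΔT/ΣR = (254 °C − 26.9 °C)/2.646 = 85.83 W
From the inner boundary to the diatomaceous earth/mineral wool interface, ΣR_partial = 1.003 K/W.
T_interface = T_in − Q·ΣR_partial = 254 °C − (85.83)(1.003) = 168 °C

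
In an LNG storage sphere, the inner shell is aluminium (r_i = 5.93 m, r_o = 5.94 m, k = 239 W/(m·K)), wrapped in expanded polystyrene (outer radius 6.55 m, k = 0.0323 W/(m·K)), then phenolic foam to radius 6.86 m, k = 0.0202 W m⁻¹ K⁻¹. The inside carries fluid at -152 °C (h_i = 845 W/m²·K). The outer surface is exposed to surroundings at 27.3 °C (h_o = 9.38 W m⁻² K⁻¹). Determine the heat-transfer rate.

Series thermal resistances, inner to outer:
  R_conv,in = 1/(4πr²h) = 1/(4π·5.93²·845) = 2.678×10^-6 K/W
  R_aluminium = (1/5.93 − 1/5.94)/(4πk) = 2.839×10^-4/(4π·239) = 9.453×10^-8 K/W
  R_expanded polystyrene = (1/5.94 − 1/6.55)/(4πk) = 0.01568/(4π·0.0323) = 0.03863 K/W
  R_phenolic foam = (1/6.55 − 1/6.86)/(4πk) = 0.006899/(4π·0.0202) = 0.02718 K/W
  R_conv,out = 1/(4πr²h) = 1/(4π·6.86²·9.38) = 1.803×10^-4 K/W
ΣR = 2.678×10^-6 + 9.453×10^-8 + 0.03863 + 0.02718 + 1.803×10^-4 = 0.06599 K/W
Q = ΔT/ΣR = (-152 °C − 27.3 °C)/0.06599 = -2720 W
(Negative Q ⇒ heat flows inward; heat gain = 2720 W.)

Q = 2720 W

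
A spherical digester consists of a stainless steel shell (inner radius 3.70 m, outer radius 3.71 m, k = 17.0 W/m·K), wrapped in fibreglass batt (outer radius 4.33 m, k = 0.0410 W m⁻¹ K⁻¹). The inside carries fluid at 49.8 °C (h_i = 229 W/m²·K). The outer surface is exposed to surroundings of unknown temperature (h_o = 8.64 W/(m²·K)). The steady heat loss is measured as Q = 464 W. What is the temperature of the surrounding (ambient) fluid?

T_out = 14.8 °C

Series resistances:
  R_conv,in = 1/(4πr²h) = 1/(4π·3.70²·229) = 2.538×10^-5 K/W
  R_stainless steel = (1/3.70 − 1/3.71)/(4πk) = 7.285×10^-4/(4π·17.0) = 3.410×10^-6 K/W
  R_fibreglass batt = (1/3.71 − 1/4.33)/(4πk) = 0.03859/(4π·0.0410) = 0.07491 K/W
  R_conv,out = 1/(4πr²h) = 1/(4π·4.33²·8.64) = 4.912×10^-4 K/W
ΣR = 0.07543 K/W
ΔT = Q·ΣR = 464 × 0.07543 = 35.00 K
Heat flows outward, so T_out = T_in − ΔT = 49.8 − 35.00 = 14.8 °C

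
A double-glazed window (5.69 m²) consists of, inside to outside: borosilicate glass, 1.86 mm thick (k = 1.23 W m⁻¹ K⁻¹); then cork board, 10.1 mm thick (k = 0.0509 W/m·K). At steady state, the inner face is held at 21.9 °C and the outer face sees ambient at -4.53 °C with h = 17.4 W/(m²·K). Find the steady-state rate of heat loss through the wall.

Treat each layer as a resistance in series:
  R_borosilicate glass = L/(kA) = 0.00186/(1.23·5.69) = 2.658×10^-4 K/W
  R_cork board = L/(kA) = 0.0101/(0.0509·5.69) = 0.03487 K/W
  R_conv,out = 1/(hA) = 1/(17.4·5.69) = 0.01010 K/W
ΣR = 2.658×10^-4 + 0.03487 + 0.01010 = 0.04524 K/W
Q = ΔT/ΣR = (21.9 °C − -4.53 °C)/0.04524 = 584 W

Q = 584 W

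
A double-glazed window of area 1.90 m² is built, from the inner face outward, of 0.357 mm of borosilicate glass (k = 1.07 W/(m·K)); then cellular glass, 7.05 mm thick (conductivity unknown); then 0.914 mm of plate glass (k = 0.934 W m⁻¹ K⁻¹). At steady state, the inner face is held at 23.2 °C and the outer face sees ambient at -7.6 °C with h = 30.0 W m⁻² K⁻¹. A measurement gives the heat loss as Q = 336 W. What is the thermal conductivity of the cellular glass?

ΣR = ΔT/Q = |23.2 − -7.6|/336 = 0.09167 K/W
Known resistances:
  R_borosilicate glass = L/(kA) = 3.57×10^-4/(1.07·1.90) = 1.756×10^-4 K/W
  R_plate glass = L/(kA) = 9.14×10^-4/(0.934·1.90) = 5.150×10^-4 K/W
  R_conv,out = 1/(hA) = 1/(30.0·1.90) = 0.01754 K/W
R_cellular glass = ΣR − ΣR_known = 0.09167 − 0.01823 = 0.07344 K/W
L/(kA) = 0.07344 ⇒ k = 0.00705/(0.07344·1.90) = 0.0505 W/m·K

k = 0.0505 W/m·K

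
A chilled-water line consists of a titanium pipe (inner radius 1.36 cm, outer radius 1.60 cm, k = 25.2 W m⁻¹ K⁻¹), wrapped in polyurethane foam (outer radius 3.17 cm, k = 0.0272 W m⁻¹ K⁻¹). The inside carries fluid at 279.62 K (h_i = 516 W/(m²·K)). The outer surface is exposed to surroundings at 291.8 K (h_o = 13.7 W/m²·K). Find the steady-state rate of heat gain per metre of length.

Q' = 2.77 W/m

Treat each layer as a resistance in series:
  R'_conv,in = 1/(2πr h) = 1/(2π·0.0136·516) = 0.02268 m·K/W
  R'_titanium = ln(0.0160/0.0136)/(2πk) = 0.1625/(2π·25.2) = 0.001026 m·K/W
  R'_polyurethane foam = ln(0.0317/0.0160)/(2πk) = 0.6837/(2π·0.0272) = 4.001 m·K/W
  R'_conv,out = 1/(2πr h) = 1/(2π·0.0317·13.7) = 0.3665 m·K/W
ΣR = 0.02268 + 0.001026 + 4.001 + 0.3665 = 4.391 m·K/W
Q' = ΔT/ΣR = (279.62 K − 291.8 K)/4.391 = -2.77 W/m
(Negative Q' ⇒ heat flows inward; heat gain = 2.77 W/m.)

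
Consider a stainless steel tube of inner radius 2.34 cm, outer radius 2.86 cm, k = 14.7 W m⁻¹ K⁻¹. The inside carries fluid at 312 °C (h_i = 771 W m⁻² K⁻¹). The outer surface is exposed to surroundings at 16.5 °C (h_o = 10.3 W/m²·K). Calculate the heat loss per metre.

Q' = 536 W/m

Treat each layer as a resistance in series:
  R'_conv,in = 1/(2πr h) = 1/(2π·0.0234·771) = 0.008822 m·K/W
  R'_stainless steel = ln(0.0286/0.0234)/(2πk) = 0.2007/(2π·14.7) = 0.002173 m·K/W
  R'_conv,out = 1/(2πr h) = 1/(2π·0.0286·10.3) = 0.5403 m·K/W
ΣR = 0.008822 + 0.002173 + 0.5403 = 0.5513 m·K/W
Q' = ΔT/ΣR = (312 °C − 16.5 °C)/0.5513 = 536 W/m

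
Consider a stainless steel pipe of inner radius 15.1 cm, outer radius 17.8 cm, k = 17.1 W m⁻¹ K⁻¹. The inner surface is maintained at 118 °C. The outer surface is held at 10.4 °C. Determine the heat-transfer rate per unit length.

Q' = 70.3 kW/m

Q' = 2πk·ΔT/ln(r₂/r₁) = 2π × 17.1 × 107.6 / ln(0.178/0.151) = 70300 W/m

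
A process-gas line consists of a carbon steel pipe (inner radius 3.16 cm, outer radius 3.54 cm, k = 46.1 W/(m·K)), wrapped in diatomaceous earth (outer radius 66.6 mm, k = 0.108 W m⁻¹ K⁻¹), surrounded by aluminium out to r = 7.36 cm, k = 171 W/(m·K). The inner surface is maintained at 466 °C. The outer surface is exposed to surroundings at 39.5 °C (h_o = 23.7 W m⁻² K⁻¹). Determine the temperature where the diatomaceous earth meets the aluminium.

T = 77.6 °C

Resistance network (inner→outer):
  R'_carbon steel = ln(0.0354/0.0316)/(2πk) = 0.1136/(2π·46.1) = 3.920×10^-4 m·K/W
  R'_diatomaceous earth = ln(0.0666/0.0354)/(2πk) = 0.6320/(2π·0.108) = 0.9313 m·K/W
  R'_aluminium = ln(0.0736/0.0666)/(2πk) = 0.09994/(2π·171) = 9.302×10^-5 m·K/W
  R'_conv,out = 1/(2πr h) = 1/(2π·0.0736·23.7) = 0.09124 m·K/W
ΣR = 3.920×10^-4 + 0.9313 + 9.302×10^-5 + 0.09124 = 1.023 m·K/W
Q' = ΔT/ΣR = (466 °C − 39.5 °C)/1.023 = 416.9 W/m
From the inner boundary to the diatomaceous earth/aluminium interface, ΣR_partial = 0.9317 m·K/W.
T_interface = T_in − Q'·ΣR_partial = 466 °C − (416.9)(0.9317) = 77.6 °C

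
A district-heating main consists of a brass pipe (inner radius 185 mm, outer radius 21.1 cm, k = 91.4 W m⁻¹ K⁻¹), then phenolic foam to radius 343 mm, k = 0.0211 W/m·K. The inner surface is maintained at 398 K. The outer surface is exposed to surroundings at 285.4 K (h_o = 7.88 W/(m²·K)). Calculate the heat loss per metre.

Resistance network (inner→outer):
  R'_brass = ln(0.211/0.185)/(2πk) = 0.1315/(2π·91.4) = 2.290×10^-4 m·K/W
  R'_phenolic foam = ln(0.343/0.211)/(2πk) = 0.4859/(2π·0.0211) = 3.665 m·K/W
  R'_conv,out = 1/(2πr h) = 1/(2π·0.343·7.88) = 0.05888 m·K/W
ΣR = 2.290×10^-4 + 3.665 + 0.05888 = 3.724 m·K/W
Q' = ΔT/ΣR = (398 K − 285.4 K)/3.724 = 30.2 W/m

Q' = 30.2 W/m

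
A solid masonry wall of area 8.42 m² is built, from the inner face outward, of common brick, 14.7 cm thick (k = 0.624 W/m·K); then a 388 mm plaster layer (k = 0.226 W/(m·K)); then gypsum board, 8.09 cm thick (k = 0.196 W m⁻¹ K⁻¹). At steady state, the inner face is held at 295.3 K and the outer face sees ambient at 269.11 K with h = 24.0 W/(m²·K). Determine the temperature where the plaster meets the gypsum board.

Treat each layer as a resistance in series:
  R_common brick = L/(kA) = 0.147/(0.624·8.42) = 0.02798 K/W
  R_plaster = L/(kA) = 0.388/(0.226·8.42) = 0.2039 K/W
  R_gypsum board = L/(kA) = 0.0809/(0.196·8.42) = 0.04902 K/W
  R_conv,out = 1/(hA) = 1/(24.0·8.42) = 0.004949 K/W
ΣR = 0.02798 + 0.2039 + 0.04902 + 0.004949 = 0.2858 K/W
Q = ΔT/ΣR = (295.3 K − 269.11 K)/0.2858 = 91.64 W
From the inner boundary to the plaster/gypsum board interface, ΣR_partial = 0.2319 K/W.
T_interface = T_in − Q·ΣR_partial = 295.3 K − (91.64)(0.2319) = 274.05 K

T = 274.05 K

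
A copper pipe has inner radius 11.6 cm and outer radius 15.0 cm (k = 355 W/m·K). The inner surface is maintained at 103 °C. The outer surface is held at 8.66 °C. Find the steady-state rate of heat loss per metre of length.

Q' = 2πk·ΔT/ln(r₂/r₁) = 2π × 355 × 94.34 / ln(0.150/0.116) = 8.19×10^5 W/m

Q' = 819 kW/m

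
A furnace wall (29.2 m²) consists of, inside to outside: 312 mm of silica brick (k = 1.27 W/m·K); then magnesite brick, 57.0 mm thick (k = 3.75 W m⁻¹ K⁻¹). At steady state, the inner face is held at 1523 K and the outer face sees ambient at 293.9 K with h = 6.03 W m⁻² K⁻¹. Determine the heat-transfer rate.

Treat each layer as a resistance in series:
  R_silica brick = L/(kA) = 0.312/(1.27·29.2) = 0.008413 K/W
  R_magnesite brick = L/(kA) = 0.0570/(3.75·29.2) = 5.205×10^-4 K/W
  R_conv,out = 1/(hA) = 1/(6.03·29.2) = 0.005679 K/W
ΣR = 0.008413 + 5.205×10^-4 + 0.005679 = 0.01461 K/W
Q = ΔT/ΣR = (1523 K − 293.9 K)/0.01461 = 84100 W

Q = 84.1 kW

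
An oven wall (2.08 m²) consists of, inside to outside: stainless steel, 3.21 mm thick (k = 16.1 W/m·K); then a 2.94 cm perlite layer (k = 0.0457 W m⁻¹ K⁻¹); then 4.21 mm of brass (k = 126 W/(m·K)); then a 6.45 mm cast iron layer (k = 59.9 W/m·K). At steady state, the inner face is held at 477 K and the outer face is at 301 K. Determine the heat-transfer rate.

Treat each layer as a resistance in series:
  R_stainless steel = L/(kA) = 0.00321/(16.1·2.08) = 9.586×10^-5 K/W
  R_perlite = L/(kA) = 0.0294/(0.0457·2.08) = 0.3093 K/W
  R_brass = L/(kA) = 0.00421/(126·2.08) = 1.606×10^-5 K/W
  R_cast iron = L/(kA) = 0.00645/(59.9·2.08) = 5.177×10^-5 K/W
ΣR = 9.586×10^-5 + 0.3093 + 1.606×10^-5 + 5.177×10^-5 = 0.3095 K/W
Q = ΔT/ΣR = (477 K − 301 K)/0.3095 = 569 W

Q = 569 W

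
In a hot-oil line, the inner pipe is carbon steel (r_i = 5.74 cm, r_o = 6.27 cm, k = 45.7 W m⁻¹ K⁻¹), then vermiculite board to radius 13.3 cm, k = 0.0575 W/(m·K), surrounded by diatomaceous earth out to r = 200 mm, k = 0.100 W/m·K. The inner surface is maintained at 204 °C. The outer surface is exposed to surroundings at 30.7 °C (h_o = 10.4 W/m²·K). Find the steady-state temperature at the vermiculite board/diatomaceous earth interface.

T = 75.5 °C

Resistance network (inner→outer):
  R'_carbon steel = ln(0.0627/0.0574)/(2πk) = 0.08832/(2π·45.7) = 3.076×10^-4 m·K/W
  R'_vermiculite board = ln(0.133/0.0627)/(2πk) = 0.7520/(2π·0.0575) = 2.081 m·K/W
  R'_diatomaceous earth = ln(0.200/0.133)/(2πk) = 0.4080/(2π·0.100) = 0.6493 m·K/W
  R'_conv,out = 1/(2πr h) = 1/(2π·0.200·10.4) = 0.07652 m·K/W
ΣR = 3.076×10^-4 + 2.081 + 0.6493 + 0.07652 = 2.807 m·K/W
Q' = ΔT/ΣR = (204 °C − 30.7 °C)/2.807 = 61.74 W/m
From the inner boundary to the vermiculite board/diatomaceous earth interface, ΣR_partial = 2.081 m·K/W.
T_interface = T_in − Q'·ΣR_partial = 204 °C − (61.74)(2.081) = 75.5 °C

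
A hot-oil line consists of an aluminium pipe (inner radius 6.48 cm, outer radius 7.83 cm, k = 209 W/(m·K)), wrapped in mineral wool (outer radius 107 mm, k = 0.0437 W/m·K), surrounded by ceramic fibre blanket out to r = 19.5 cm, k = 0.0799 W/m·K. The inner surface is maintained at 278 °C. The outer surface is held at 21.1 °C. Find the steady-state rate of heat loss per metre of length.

Q' = 110 W/m

Treat each layer as a resistance in series:
  R'_aluminium = ln(0.0783/0.0648)/(2πk) = 0.1892/(2π·209) = 1.441×10^-4 m·K/W
  R'_mineral wool = ln(0.107/0.0783)/(2πk) = 0.3123/(2π·0.0437) = 1.137 m·K/W
  R'_ceramic fibre blanket = ln(0.195/0.107)/(2πk) = 0.6002/(2π·0.0799) = 1.195 m·K/W
ΣR = 1.441×10^-4 + 1.137 + 1.195 = 2.332 m·K/W
Q' = ΔT/ΣR = (278 °C − 21.1 °C)/2.332 = 110 W/m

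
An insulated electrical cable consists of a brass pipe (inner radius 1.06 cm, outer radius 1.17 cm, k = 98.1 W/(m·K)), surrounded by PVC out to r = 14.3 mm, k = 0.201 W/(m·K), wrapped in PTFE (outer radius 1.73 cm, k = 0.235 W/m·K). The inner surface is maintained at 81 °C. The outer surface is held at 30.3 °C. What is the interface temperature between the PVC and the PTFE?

Treat each layer as a resistance in series:
  R'_brass = ln(0.0117/0.0106)/(2πk) = 0.09873/(2π·98.1) = 1.602×10^-4 m·K/W
  R'_PVC = ln(0.0143/0.0117)/(2πk) = 0.2007/(2π·0.201) = 0.1589 m·K/W
  R'_PTFE = ln(0.0173/0.0143)/(2πk) = 0.1904/(2π·0.235) = 0.1290 m·K/W
ΣR = 1.602×10^-4 + 0.1589 + 0.1290 = 0.2881 m·K/W
Q' = ΔT/ΣR = (81 °C − 30.3 °C)/0.2881 = 176.0 W/m
From the inner boundary to the PVC/PTFE interface, ΣR_partial = 0.1591 m·K/W.
T_interface = T_in − Q'·ΣR_partial = 81 °C − (176.0)(0.1591) = 53.0 °C

T = 53.0 °C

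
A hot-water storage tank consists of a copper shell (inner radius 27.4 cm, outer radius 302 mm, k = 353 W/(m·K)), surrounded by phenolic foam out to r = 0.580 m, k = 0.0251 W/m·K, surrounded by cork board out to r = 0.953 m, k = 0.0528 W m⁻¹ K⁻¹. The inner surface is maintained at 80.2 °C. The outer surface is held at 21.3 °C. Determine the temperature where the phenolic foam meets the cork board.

Resistance network (inner→outer):
  R_copper = (1/0.274 − 1/0.302)/(4πk) = 0.3384/(4π·353) = 7.628×10^-5 K/W
  R_phenolic foam = (1/0.302 − 1/0.580)/(4πk) = 1.587/(4π·0.0251) = 5.032 K/W
  R_cork board = (1/0.580 − 1/0.953)/(4πk) = 0.6748/(4π·0.0528) = 1.017 K/W
ΣR = 7.628×10^-5 + 5.032 + 1.017 = 6.049 K/W
Q = ΔT/ΣR = (80.2 °C − 21.3 °C)/6.049 = 9.737 W
From the inner boundary to the phenolic foam/cork board interface, ΣR_partial = 5.032 K/W.
T_interface = T_in − Q·ΣR_partial = 80.2 °C − (9.737)(5.032) = 31.2 °C

T = 31.2 °C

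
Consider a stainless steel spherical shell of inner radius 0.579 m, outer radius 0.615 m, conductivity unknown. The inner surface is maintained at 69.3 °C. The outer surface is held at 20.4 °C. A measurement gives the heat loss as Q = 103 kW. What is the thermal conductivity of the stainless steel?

k = 16.9 W/m·K

ΣR = ΔT/Q = |69.3 − 20.4|/1.03×10^5 = 4.748×10^-4 K/W
(1/r₁−1/r₂)/(4πk) = 4.748×10^-4 ⇒ k = 0.1011/(4π·4.748×10^-4) = 16.9 W/m·K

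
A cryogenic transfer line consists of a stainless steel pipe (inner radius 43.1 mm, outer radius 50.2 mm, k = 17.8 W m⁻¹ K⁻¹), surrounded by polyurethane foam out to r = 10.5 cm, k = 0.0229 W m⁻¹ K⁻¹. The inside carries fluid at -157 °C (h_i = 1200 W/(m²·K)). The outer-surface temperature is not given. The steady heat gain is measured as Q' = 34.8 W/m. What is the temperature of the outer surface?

Sum the resistances:
  R'_conv,in = 1/(2πr h) = 1/(2π·0.0431·1200) = 0.003077 m·K/W
  R'_stainless steel = ln(0.0502/0.0431)/(2πk) = 0.1525/(2π·17.8) = 0.001363 m·K/W
  R'_polyurethane foam = ln(0.105/0.0502)/(2πk) = 0.7379/(2π·0.0229) = 5.129 m·K/W
ΣR = 5.133 m·K/W
ΔT = Q'·ΣR = 34.8 × 5.133 = 178.6 K
Heat flows inward, so T_out = T_in + ΔT = -157 + 178.6 = 21.6 °C

T_out = 21.6 °C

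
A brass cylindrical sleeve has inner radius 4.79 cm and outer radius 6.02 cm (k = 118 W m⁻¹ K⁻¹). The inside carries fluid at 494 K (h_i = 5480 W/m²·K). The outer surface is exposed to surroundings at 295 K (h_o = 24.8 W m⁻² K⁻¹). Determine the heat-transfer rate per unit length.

Q' = 1850 W/m

Resistance network (inner→outer):
  R'_conv,in = 1/(2πr h) = 1/(2π·0.0479·5480) = 6.063×10^-4 m·K/W
  R'_brass = ln(0.0602/0.0479)/(2πk) = 0.2286/(2π·118) = 3.083×10^-4 m·K/W
  R'_conv,out = 1/(2πr h) = 1/(2π·0.0602·24.8) = 0.1066 m·K/W
ΣR = 6.063×10^-4 + 3.083×10^-4 + 0.1066 = 0.1075 m·K/W
Q' = ΔT/ΣR = (494 K − 295 K)/0.1075 = 1850 W/m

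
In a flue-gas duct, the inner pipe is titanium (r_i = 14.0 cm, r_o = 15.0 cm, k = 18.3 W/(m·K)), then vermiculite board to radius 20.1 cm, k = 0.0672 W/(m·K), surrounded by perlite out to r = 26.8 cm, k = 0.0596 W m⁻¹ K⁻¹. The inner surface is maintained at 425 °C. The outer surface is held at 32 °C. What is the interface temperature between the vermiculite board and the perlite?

T = 239 °C

Resistance network (inner→outer):
  R'_titanium = ln(0.150/0.140)/(2πk) = 0.06899/(2π·18.3) = 6.000×10^-4 m·K/W
  R'_vermiculite board = ln(0.201/0.150)/(2πk) = 0.2927/(2π·0.0672) = 0.6932 m·K/W
  R'_perlite = ln(0.268/0.201)/(2πk) = 0.2877/(2π·0.0596) = 0.7682 m·K/W
ΣR = 6.000×10^-4 + 0.6932 + 0.7682 = 1.462 m·K/W
Q' = ΔT/ΣR = (425 °C − 32 °C)/1.462 = 268.8 W/m
From the inner boundary to the vermiculite board/perlite interface, ΣR_partial = 0.6938 m·K/W.
T_interface = T_in − Q'·ΣR_partial = 425 °C − (268.8)(0.6938) = 239 °C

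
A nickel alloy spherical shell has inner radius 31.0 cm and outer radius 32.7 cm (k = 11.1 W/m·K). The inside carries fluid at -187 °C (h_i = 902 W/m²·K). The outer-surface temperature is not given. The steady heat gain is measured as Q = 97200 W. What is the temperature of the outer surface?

T_out = 19.1 °C

Sum the resistances:
  R_conv,in = 1/(4πr²h) = 1/(4π·0.310²·902) = 9.180×10^-4 K/W
  R_nickel alloy = (1/0.310 − 1/0.327)/(4πk) = 0.1677/(4π·11.1) = 0.001202 K/W
ΣR = 0.002120 K/W
ΔT = Q·ΣR = 97200 × 0.002120 = 206.1 K
Heat flows inward, so T_out = T_in + ΔT = -187 + 206.1 = 19.1 °C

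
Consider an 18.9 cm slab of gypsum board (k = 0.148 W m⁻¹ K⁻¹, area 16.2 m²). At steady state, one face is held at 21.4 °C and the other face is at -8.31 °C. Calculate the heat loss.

Q = kA·ΔT/L = 0.148 × 16.2 × |21.4 °C − -8.31 °C| / 0.189 = 377 W

Q = 377 W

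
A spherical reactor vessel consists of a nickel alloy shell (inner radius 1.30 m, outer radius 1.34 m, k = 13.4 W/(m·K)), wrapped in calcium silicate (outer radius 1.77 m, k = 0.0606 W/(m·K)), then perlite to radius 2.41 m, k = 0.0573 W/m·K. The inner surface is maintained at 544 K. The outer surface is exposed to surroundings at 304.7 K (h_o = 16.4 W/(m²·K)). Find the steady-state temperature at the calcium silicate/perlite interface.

Resistance network (inner→outer):
  R_nickel alloy = (1/1.30 − 1/1.34)/(4πk) = 0.02296/(4π·13.4) = 1.364×10^-4 K/W
  R_calcium silicate = (1/1.34 − 1/1.77)/(4πk) = 0.1813/(4π·0.0606) = 0.2381 K/W
  R_perlite = (1/1.77 − 1/2.41)/(4πk) = 0.1500/(4π·0.0573) = 0.2084 K/W
  R_conv,out = 1/(4πr²h) = 1/(4π·2.41²·16.4) = 8.354×10^-4 K/W
ΣR = 1.364×10^-4 + 0.2381 + 0.2084 + 8.354×10^-4 = 0.4475 K/W
Q = ΔT/ΣR = (544 K − 304.7 K)/0.4475 = 534.7 W
From the inner boundary to the calcium silicate/perlite interface, ΣR_partial = 0.2382 K/W.
T_interface = T_in − Q·ΣR_partial = 544 K − (534.7)(0.2382) = 417 K

T = 417 K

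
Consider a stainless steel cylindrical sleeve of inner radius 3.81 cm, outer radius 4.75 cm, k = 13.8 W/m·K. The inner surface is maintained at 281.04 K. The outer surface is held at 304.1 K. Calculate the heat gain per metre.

Q' = 9070 W/m

Q' = 2πk·ΔT/ln(r₂/r₁) = 2π × 13.8 × 23.06 / ln(0.0475/0.0381) = 9070 W/m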